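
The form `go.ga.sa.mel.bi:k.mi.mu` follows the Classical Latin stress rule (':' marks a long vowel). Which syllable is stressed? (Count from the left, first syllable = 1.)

Classical Latin: stress the penult if heavy (long vowel or closed), else the antepenult.
Weights: 5 bi:k H, 6 mi L, 7 mu L.
The penult (syllable 6, mi) is light, so stress falls on the antepenult (syllable 5, bi:k).
Stress on syllable 5: go.ga.sa.mel.ˈbi:k.mi.mu.

5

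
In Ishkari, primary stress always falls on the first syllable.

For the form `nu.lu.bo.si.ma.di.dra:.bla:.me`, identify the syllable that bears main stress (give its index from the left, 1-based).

The word has 9 syllables; the first syllable is syllable 1 (nu).
Primary stress: syllable 1 → ˈnu.lu.bo.si.ma.di.dra:.bla:.me.

1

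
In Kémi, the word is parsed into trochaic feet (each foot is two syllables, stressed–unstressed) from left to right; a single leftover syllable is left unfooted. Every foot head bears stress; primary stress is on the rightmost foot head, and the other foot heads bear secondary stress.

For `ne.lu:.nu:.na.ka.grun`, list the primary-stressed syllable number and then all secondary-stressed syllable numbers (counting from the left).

primary 5, secondary 1, 3

Parse left to right into trochaic (ˈσσ) feet: (ˈne.lu:) (ˈnu:.na) (ˈka.grun).
Foot heads (stressed positions): 1, 3, 5.
End Rule Rightmost: primary stress on the rightmost head = syllable 5.
Secondary stress on 1, 3: ˌne.lu:.ˌnu:.na.ˈka.grun.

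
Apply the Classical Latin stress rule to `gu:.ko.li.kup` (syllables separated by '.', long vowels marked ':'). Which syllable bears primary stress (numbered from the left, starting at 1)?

2

Classical Latin: stress the penult if heavy (long vowel or closed), else the antepenult.
Weights: 2 ko L, 3 li L, 4 kup H.
The penult (syllable 3, li) is light, so stress falls on the antepenult (syllable 2, ko).
Stress on syllable 2: gu:.ˈko.li.kup.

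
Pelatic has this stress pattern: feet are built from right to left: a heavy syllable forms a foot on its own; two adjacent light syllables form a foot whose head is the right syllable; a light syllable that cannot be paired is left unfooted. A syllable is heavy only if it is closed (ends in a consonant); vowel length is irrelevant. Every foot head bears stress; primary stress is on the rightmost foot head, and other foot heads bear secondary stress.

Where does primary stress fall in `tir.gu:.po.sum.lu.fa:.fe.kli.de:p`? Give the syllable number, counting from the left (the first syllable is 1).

Weights: 1 tir H, 2 gu: L, 3 po L, 4 sum H, 5 lu L, 6 fa: L, 7 fe L, 8 kli L, 9 de:p H.
Parse right to left (heavy = foot alone; LL = one foot; stranded L unfooted): (ˈtir) (gu:.ˈpo) (ˈsum) (lu.ˈfa:) (fe.ˈkli) (ˈde:p).
Foot heads: 1, 3, 4, 6, 8, 9.
Primary stress on the rightmost head = syllable 9.
Primary stress: syllable 9 → tir.gu:.po.sum.lu.fa:.fe.kli.ˈde:p.

9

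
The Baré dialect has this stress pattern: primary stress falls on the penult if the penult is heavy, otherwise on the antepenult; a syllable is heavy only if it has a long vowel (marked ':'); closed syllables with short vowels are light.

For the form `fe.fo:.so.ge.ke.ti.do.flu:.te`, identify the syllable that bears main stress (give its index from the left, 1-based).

Weights: 7 do L, 8 flu: H, 9 te L.
The penult (syllable 8, flu:) is heavy, so it takes stress.
Primary stress: syllable 8 → fe.fo:.so.ge.ke.ti.do.ˈflu:.te.

8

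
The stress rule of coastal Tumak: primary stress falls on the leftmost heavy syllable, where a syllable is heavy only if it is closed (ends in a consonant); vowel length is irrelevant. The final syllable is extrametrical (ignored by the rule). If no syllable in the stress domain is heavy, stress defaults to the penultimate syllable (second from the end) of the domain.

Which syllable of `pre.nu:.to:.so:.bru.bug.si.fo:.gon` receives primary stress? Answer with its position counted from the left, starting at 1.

The final syllable (9, gon) is extrametrical; the stress domain is syllables 1–8.
Weights: 1 pre L, 2 nu: L, 3 to: L, 4 so: L, 5 bru L, 6 bug H, 7 si L, 8 fo: L.
Heavy syllables in the domain: 6. The leftmost is syllable 6 (bug).
Primary stress: syllable 6 → pre.nu:.to:.so:.bru.ˈbug.si.fo:.gon.

6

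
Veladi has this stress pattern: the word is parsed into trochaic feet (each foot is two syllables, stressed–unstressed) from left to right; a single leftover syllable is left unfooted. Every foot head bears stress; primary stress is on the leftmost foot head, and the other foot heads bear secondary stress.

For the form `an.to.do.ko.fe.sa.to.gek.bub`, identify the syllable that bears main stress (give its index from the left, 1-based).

1

Parse left to right into trochaic (ˈσσ) feet: (ˈan.to) (ˈdo.ko) (ˈfe.sa) (ˈto.gek) bub. Syllable 9 is left unfooted.
Foot heads (stressed positions): 1, 3, 5, 7.
End Rule Leftmost: primary stress on the leftmost head = syllable 1.
Primary stress: syllable 1 → ˈan.to.do.ko.fe.sa.to.gek.bub.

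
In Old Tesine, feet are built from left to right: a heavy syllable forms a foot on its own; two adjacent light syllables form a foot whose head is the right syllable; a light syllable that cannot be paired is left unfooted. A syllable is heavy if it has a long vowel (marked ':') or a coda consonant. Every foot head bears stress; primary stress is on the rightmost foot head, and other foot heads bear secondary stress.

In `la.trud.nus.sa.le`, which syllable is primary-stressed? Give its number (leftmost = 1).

5

Weights: 1 la L, 2 trud H, 3 nus H, 4 sa L, 5 le L.
Parse left to right (heavy = foot alone; LL = one foot; stranded L unfooted): la (ˈtrud) (ˈnus) (sa.ˈle).
Foot heads: 2, 3, 5.
Primary stress on the rightmost head = syllable 5.
Primary stress: syllable 5 → la.trud.nus.sa.ˈle.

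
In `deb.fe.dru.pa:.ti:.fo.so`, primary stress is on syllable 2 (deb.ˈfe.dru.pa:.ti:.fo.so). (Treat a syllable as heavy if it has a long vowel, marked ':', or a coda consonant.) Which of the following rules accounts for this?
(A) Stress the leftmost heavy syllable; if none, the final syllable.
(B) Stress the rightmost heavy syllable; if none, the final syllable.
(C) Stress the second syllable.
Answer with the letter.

Rule A → syllable 1 (observed: 2).
Rule B → syllable 5 (observed: 2).
Rule C → syllable 2 ✓.

C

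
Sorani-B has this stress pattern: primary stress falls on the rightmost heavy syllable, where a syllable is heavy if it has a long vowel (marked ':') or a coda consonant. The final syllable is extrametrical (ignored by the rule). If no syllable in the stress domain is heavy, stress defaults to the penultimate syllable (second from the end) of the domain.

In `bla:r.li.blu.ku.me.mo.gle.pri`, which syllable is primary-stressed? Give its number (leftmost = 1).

The final syllable (8, pri) is extrametrical; the stress domain is syllables 1–7.
Weights: 1 bla:r H, 2 li L, 3 blu L, 4 ku L, 5 me L, 6 mo L, 7 gle L.
Heavy syllables in the domain: 1. The rightmost is syllable 1 (bla:r).
Primary stress: syllable 1 → ˈbla:r.li.blu.ku.me.mo.gle.pri.

1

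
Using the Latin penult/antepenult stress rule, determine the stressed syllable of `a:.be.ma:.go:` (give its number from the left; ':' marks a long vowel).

Classical Latin: stress the penult if heavy (long vowel or closed), else the antepenult.
Weights: 2 be L, 3 ma: H, 4 go: H.
The penult (syllable 3, ma:) is heavy, so it takes stress.
Stress on syllable 3: a:.be.ˈma:.go:.

3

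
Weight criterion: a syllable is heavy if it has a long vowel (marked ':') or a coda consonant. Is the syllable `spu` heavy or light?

light

`spu`: short vowel, open (no coda). Short vowel, open → light.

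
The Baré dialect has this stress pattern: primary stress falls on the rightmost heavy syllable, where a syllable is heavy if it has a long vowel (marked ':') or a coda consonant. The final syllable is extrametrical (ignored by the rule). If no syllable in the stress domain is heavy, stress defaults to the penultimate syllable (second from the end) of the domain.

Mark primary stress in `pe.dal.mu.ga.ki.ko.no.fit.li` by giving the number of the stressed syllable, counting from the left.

The final syllable (9, li) is extrametrical; the stress domain is syllables 1–8.
Weights: 1 pe L, 2 dal H, 3 mu L, 4 ga L, 5 ki L, 6 ko L, 7 no L, 8 fit H.
Heavy syllables in the domain: 2, 8. The rightmost is syllable 8 (fit).
Primary stress: syllable 8 → pe.dal.mu.ga.ki.ko.no.ˈfit.li.

8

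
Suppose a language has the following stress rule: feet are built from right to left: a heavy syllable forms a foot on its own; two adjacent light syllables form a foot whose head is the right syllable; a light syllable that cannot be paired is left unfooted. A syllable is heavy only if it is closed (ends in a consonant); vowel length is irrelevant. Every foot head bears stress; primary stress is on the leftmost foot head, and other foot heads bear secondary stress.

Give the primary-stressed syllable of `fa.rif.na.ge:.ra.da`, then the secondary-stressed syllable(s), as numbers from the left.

primary 2, secondary 4, 6

Weights: 1 fa L, 2 rif H, 3 na L, 4 ge: L, 5 ra L, 6 da L.
Parse right to left (heavy = foot alone; LL = one foot; stranded L unfooted): fa (ˈrif) (na.ˈge:) (ra.ˈda).
Foot heads: 2, 4, 6.
Primary stress on the leftmost head = syllable 2.
Secondary stress on 4, 6: fa.ˈrif.na.ˌge:.ra.ˌda.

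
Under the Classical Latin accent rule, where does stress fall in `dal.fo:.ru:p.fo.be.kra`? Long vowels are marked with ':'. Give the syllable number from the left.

4

Classical Latin: stress the penult if heavy (long vowel or closed), else the antepenult.
Weights: 4 fo L, 5 be L, 6 kra L.
The penult (syllable 5, be) is light, so stress falls on the antepenult (syllable 4, fo).
Stress on syllable 4: dal.fo:.ru:p.ˈfo.be.kra.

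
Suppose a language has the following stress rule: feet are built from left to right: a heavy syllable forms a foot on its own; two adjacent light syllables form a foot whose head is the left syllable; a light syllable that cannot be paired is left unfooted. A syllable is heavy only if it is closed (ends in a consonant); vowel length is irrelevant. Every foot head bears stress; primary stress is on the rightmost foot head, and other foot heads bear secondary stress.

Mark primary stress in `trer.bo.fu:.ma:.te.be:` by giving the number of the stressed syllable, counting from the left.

4

Weights: 1 trer H, 2 bo L, 3 fu: L, 4 ma: L, 5 te L, 6 be: L.
Parse left to right (heavy = foot alone; LL = one foot; stranded L unfooted): (ˈtrer) (ˈbo.fu:) (ˈma:.te) be:.
Foot heads: 1, 2, 4.
Primary stress on the rightmost head = syllable 4.
Primary stress: syllable 4 → trer.bo.fu:.ˈma:.te.be:.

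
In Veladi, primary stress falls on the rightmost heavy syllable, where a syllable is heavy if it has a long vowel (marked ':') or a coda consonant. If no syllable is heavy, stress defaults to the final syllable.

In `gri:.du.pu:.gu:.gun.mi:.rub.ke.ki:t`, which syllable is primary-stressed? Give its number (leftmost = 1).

9

Weights: 1 gri: H, 2 du L, 3 pu: H, 4 gu: H, 5 gun H, 6 mi: H, 7 rub H, 8 ke L, 9 ki:t H.
Heavy syllables in the domain: 1, 3, 4, 5, 6, 7, 9. The rightmost is syllable 9 (ki:t).
Primary stress: syllable 9 → gri:.du.pu:.gu:.gun.mi:.rub.ke.ˈki:t.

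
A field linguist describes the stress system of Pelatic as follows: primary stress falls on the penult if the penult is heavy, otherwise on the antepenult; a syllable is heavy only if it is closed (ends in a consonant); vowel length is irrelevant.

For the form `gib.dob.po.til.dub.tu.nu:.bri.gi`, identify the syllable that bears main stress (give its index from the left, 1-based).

7

Weights: 7 nu: L, 8 bri L, 9 gi L.
The penult (syllable 8, bri) is light, so stress falls on the antepenult (syllable 7, nu:).
Primary stress: syllable 7 → gib.dob.po.til.dub.tu.ˈnu:.bri.gi.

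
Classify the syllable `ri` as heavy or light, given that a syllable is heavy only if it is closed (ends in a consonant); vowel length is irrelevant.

light

`ri`: short vowel, open (no coda). Open (no coda) → light.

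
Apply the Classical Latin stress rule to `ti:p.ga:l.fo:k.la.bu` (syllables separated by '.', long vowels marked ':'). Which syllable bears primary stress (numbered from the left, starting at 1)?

3

Classical Latin: stress the penult if heavy (long vowel or closed), else the antepenult.
Weights: 3 fo:k H, 4 la L, 5 bu L.
The penult (syllable 4, la) is light, so stress falls on the antepenult (syllable 3, fo:k).
Stress on syllable 3: ti:p.ga:l.ˈfo:k.la.bu.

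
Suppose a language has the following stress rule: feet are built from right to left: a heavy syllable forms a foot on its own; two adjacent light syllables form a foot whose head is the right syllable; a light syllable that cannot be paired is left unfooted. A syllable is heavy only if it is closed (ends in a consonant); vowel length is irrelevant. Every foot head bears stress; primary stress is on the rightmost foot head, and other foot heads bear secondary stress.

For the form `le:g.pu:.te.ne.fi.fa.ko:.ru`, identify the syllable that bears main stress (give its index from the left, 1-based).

Weights: 1 le:g H, 2 pu: L, 3 te L, 4 ne L, 5 fi L, 6 fa L, 7 ko: L, 8 ru L.
Parse right to left (heavy = foot alone; LL = one foot; stranded L unfooted): (ˈle:g) pu: (te.ˈne) (fi.ˈfa) (ko:.ˈru).
Foot heads: 1, 4, 6, 8.
Primary stress on the rightmost head = syllable 8.
Primary stress: syllable 8 → le:g.pu:.te.ne.fi.fa.ko:.ˈru.

8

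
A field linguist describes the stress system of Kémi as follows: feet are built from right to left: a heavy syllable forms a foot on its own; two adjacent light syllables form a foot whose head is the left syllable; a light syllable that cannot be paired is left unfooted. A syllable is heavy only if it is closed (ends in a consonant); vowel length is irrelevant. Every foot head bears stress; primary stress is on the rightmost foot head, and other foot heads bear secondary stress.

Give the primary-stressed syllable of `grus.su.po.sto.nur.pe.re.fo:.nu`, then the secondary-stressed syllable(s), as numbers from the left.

primary 8, secondary 1, 3, 5, 6

Weights: 1 grus H, 2 su L, 3 po L, 4 sto L, 5 nur H, 6 pe L, 7 re L, 8 fo: L, 9 nu L.
Parse right to left (heavy = foot alone; LL = one foot; stranded L unfooted): (ˈgrus) su (ˈpo.sto) (ˈnur) (ˈpe.re) (ˈfo:.nu).
Foot heads: 1, 3, 5, 6, 8.
Primary stress on the rightmost head = syllable 8.
Secondary stress on 1, 3, 5, 6: ˌgrus.su.ˌpo.sto.ˌnur.ˌpe.re.ˈfo:.nu.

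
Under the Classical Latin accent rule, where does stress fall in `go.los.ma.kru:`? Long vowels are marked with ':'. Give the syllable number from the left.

2

Classical Latin: stress the penult if heavy (long vowel or closed), else the antepenult.
Weights: 2 los H, 3 ma L, 4 kru: H.
The penult (syllable 3, ma) is light, so stress falls on the antepenult (syllable 2, los).
Stress on syllable 2: go.ˈlos.ma.kru:.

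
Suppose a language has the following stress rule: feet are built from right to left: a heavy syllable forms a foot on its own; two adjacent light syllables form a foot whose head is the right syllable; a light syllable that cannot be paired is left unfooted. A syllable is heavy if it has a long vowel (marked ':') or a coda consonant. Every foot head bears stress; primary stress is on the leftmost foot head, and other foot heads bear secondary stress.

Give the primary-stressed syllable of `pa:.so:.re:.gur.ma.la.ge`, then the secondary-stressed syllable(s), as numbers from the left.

Weights: 1 pa: H, 2 so: H, 3 re: H, 4 gur H, 5 ma L, 6 la L, 7 ge L.
Parse right to left (heavy = foot alone; LL = one foot; stranded L unfooted): (ˈpa:) (ˈso:) (ˈre:) (ˈgur) ma (la.ˈge).
Foot heads: 1, 2, 3, 4, 7.
Primary stress on the leftmost head = syllable 1.
Secondary stress on 2, 3, 4, 7: ˈpa:.ˌso:.ˌre:.ˌgur.ma.la.ˌge.

primary 1, secondary 2, 3, 4, 7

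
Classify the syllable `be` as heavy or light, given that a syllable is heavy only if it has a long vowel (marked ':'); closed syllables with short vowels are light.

`be`: short vowel, open (no coda). Short vowel → light.

light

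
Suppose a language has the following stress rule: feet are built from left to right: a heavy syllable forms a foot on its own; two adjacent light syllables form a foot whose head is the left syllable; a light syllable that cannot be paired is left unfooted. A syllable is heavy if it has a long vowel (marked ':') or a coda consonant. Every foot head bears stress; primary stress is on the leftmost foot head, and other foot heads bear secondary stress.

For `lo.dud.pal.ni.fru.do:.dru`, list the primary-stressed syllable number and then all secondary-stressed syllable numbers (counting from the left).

Weights: 1 lo L, 2 dud H, 3 pal H, 4 ni L, 5 fru L, 6 do: H, 7 dru L.
Parse left to right (heavy = foot alone; LL = one foot; stranded L unfooted): lo (ˈdud) (ˈpal) (ˈni.fru) (ˈdo:) dru.
Foot heads: 2, 3, 4, 6.
Primary stress on the leftmost head = syllable 2.
Secondary stress on 3, 4, 6: lo.ˈdud.ˌpal.ˌni.fru.ˌdo:.dru.

primary 2, secondary 3, 4, 6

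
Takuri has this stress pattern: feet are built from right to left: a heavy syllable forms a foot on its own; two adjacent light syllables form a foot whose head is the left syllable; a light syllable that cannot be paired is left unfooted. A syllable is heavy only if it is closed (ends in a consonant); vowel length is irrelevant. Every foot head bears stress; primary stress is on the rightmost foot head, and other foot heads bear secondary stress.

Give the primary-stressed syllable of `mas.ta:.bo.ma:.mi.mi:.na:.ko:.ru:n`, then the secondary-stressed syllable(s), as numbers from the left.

primary 9, secondary 1, 3, 5, 7

Weights: 1 mas H, 2 ta: L, 3 bo L, 4 ma: L, 5 mi L, 6 mi: L, 7 na: L, 8 ko: L, 9 ru:n H.
Parse right to left (heavy = foot alone; LL = one foot; stranded L unfooted): (ˈmas) ta: (ˈbo.ma:) (ˈmi.mi:) (ˈna:.ko:) (ˈru:n).
Foot heads: 1, 3, 5, 7, 9.
Primary stress on the rightmost head = syllable 9.
Secondary stress on 1, 3, 5, 7: ˌmas.ta:.ˌbo.ma:.ˌmi.mi:.ˌna:.ko:.ˈru:n.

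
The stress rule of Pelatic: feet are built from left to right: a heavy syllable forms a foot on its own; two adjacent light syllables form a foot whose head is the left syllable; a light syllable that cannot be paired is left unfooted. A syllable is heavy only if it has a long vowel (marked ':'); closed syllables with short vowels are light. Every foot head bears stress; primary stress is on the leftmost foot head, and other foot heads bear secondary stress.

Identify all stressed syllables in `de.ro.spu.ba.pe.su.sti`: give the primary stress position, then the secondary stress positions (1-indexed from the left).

primary 1, secondary 3, 5

Weights: 1 de L, 2 ro L, 3 spu L, 4 ba L, 5 pe L, 6 su L, 7 sti L.
Parse left to right (heavy = foot alone; LL = one foot; stranded L unfooted): (ˈde.ro) (ˈspu.ba) (ˈpe.su) sti.
Foot heads: 1, 3, 5.
Primary stress on the leftmost head = syllable 1.
Secondary stress on 3, 5: ˈde.ro.ˌspu.ba.ˌpe.su.sti.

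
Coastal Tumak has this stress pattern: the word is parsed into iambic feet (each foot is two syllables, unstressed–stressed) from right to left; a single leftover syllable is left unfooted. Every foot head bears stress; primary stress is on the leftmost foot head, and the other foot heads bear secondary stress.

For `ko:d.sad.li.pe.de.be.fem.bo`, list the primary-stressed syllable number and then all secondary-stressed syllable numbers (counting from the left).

Parse right to left into iambic (σˈσ) feet: (ko:d.ˈsad) (li.ˈpe) (de.ˈbe) (fem.ˈbo).
Foot heads (stressed positions): 2, 4, 6, 8.
End Rule Leftmost: primary stress on the leftmost head = syllable 2.
Secondary stress on 4, 6, 8: ko:d.ˈsad.li.ˌpe.de.ˌbe.fem.ˌbo.

primary 2, secondary 4, 6, 8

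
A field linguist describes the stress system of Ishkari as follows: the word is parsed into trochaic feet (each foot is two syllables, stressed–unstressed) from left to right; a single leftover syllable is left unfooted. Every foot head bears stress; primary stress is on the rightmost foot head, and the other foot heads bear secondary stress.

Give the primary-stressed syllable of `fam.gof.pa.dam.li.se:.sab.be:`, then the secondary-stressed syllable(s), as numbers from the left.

Parse left to right into trochaic (ˈσσ) feet: (ˈfam.gof) (ˈpa.dam) (ˈli.se:) (ˈsab.be:).
Foot heads (stressed positions): 1, 3, 5, 7.
End Rule Rightmost: primary stress on the rightmost head = syllable 7.
Secondary stress on 1, 3, 5: ˌfam.gof.ˌpa.dam.ˌli.se:.ˈsab.be:.

primary 7, secondary 1, 3, 5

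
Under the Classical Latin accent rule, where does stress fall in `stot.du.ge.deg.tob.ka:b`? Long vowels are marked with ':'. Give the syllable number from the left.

Classical Latin: stress the penult if heavy (long vowel or closed), else the antepenult.
Weights: 4 deg H, 5 tob H, 6 ka:b H.
The penult (syllable 5, tob) is heavy, so it takes stress.
Stress on syllable 5: stot.du.ge.deg.ˈtob.ka:b.

5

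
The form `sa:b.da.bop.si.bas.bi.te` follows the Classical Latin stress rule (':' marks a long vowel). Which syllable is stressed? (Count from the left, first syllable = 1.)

Classical Latin: stress the penult if heavy (long vowel or closed), else the antepenult.
Weights: 5 bas H, 6 bi L, 7 te L.
The penult (syllable 6, bi) is light, so stress falls on the antepenult (syllable 5, bas).
Stress on syllable 5: sa:b.da.bop.si.ˈbas.bi.te.

5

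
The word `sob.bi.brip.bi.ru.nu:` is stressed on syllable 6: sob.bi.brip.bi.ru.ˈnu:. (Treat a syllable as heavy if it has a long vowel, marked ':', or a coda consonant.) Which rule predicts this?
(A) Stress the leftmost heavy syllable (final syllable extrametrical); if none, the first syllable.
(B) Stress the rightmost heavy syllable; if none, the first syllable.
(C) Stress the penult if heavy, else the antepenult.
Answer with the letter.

B

Rule A → syllable 1 (observed: 6).
Rule B → syllable 6 ✓.
Rule C → syllable 4 (observed: 6).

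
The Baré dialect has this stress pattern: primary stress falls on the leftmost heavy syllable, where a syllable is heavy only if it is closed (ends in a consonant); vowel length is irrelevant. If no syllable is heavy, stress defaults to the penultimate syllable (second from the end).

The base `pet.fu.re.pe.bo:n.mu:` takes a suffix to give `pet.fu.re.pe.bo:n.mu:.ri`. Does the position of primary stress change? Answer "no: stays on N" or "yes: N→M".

no: stays on 1

Base `pet.fu.re.pe.bo:n.mu:` (6 syllables):
  Weights: 1 pet H, 2 fu L, 3 re L, 4 pe L, 5 bo:n H, 6 mu: L.
  Heavy syllables in the domain: 1, 5. The leftmost is syllable 1 (pet).
  → primary stress on syllable 1.
Suffixed `pet.fu.re.pe.bo:n.mu:.ri` (7 syllables):
  Weights: 1 pet H, 2 fu L, 3 re L, 4 pe L, 5 bo:n H, 6 mu: L, 7 ri L.
  Heavy syllables in the domain: 1, 5. The leftmost is syllable 1 (pet).
  → primary stress on syllable 1.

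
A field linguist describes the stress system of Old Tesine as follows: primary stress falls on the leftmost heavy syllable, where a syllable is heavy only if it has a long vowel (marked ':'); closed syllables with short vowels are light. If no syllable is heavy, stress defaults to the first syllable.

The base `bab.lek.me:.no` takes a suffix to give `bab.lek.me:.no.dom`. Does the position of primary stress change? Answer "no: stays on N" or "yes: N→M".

no: stays on 3

Base `bab.lek.me:.no` (4 syllables):
  Weights: 1 bab L, 2 lek L, 3 me: H, 4 no L.
  Heavy syllables in the domain: 3. The leftmost is syllable 3 (me:).
  → primary stress on syllable 3.
Suffixed `bab.lek.me:.no.dom` (5 syllables):
  Weights: 1 bab L, 2 lek L, 3 me: H, 4 no L, 5 dom L.
  Heavy syllables in the domain: 3. The leftmost is syllable 3 (me:).
  → primary stress on syllable 3.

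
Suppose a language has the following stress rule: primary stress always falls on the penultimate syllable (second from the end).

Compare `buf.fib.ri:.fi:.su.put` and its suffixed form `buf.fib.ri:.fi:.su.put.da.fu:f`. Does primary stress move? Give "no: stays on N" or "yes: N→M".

yes: 5→7

Base `buf.fib.ri:.fi:.su.put` (6 syllables):
  The word has 6 syllables; the penultimate syllable (second from the end) is syllable 5 (su).
  → primary stress on syllable 5.
Suffixed `buf.fib.ri:.fi:.su.put.da.fu:f` (8 syllables):
  The word has 8 syllables; the penultimate syllable (second from the end) is syllable 7 (da).
  → primary stress on syllable 7.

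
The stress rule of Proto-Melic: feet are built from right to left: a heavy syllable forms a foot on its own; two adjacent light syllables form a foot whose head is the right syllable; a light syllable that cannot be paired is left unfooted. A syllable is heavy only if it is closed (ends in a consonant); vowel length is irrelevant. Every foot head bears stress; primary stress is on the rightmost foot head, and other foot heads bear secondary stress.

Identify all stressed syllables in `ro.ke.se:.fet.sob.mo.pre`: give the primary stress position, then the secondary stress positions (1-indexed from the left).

primary 7, secondary 3, 4, 5

Weights: 1 ro L, 2 ke L, 3 se: L, 4 fet H, 5 sob H, 6 mo L, 7 pre L.
Parse right to left (heavy = foot alone; LL = one foot; stranded L unfooted): ro (ke.ˈse:) (ˈfet) (ˈsob) (mo.ˈpre).
Foot heads: 3, 4, 5, 7.
Primary stress on the rightmost head = syllable 7.
Secondary stress on 3, 4, 5: ro.ke.ˌse:.ˌfet.ˌsob.mo.ˈpre.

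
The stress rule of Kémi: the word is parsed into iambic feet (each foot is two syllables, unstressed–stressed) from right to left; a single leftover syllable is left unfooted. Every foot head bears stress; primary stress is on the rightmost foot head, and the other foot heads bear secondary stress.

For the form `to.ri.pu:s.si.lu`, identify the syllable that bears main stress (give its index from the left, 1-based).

Parse right to left into iambic (σˈσ) feet: to (ri.ˈpu:s) (si.ˈlu). Syllable 1 is left unfooted.
Foot heads (stressed positions): 3, 5.
End Rule Rightmost: primary stress on the rightmost head = syllable 5.
Primary stress: syllable 5 → to.ri.pu:s.si.ˈlu.

5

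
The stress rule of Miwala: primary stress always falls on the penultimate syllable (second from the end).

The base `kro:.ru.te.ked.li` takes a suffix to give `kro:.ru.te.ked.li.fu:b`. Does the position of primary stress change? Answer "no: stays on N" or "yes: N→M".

yes: 4→5

Base `kro:.ru.te.ked.li` (5 syllables):
  The word has 5 syllables; the penultimate syllable (second from the end) is syllable 4 (ked).
  → primary stress on syllable 4.
Suffixed `kro:.ru.te.ked.li.fu:b` (6 syllables):
  The word has 6 syllables; the penultimate syllable (second from the end) is syllable 5 (li).
  → primary stress on syllable 5.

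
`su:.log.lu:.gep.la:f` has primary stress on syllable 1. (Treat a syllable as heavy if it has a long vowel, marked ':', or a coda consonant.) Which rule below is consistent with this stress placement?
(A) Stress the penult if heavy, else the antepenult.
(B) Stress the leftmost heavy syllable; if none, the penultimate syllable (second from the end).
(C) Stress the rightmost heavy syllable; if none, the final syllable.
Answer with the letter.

B

Rule A → syllable 4 (observed: 1).
Rule B → syllable 1 ✓.
Rule C → syllable 5 (observed: 1).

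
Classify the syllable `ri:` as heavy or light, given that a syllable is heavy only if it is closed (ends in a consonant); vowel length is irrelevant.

light

`ri:`: long vowel, open (no coda). Open (no coda) → light.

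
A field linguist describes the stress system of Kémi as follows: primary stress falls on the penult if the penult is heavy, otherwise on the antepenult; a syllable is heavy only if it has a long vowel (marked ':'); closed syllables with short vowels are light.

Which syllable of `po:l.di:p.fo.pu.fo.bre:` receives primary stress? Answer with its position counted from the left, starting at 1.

Weights: 4 pu L, 5 fo L, 6 bre: H.
The penult (syllable 5, fo) is light, so stress falls on the antepenult (syllable 4, pu).
Primary stress: syllable 4 → po:l.di:p.fo.ˈpu.fo.bre:.

4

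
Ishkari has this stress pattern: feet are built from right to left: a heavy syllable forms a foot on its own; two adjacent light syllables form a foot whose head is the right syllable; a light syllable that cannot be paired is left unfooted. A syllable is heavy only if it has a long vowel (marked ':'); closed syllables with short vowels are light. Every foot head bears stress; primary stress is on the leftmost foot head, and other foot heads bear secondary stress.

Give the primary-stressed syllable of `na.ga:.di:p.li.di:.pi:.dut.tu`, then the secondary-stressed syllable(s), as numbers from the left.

primary 2, secondary 3, 5, 6, 8

Weights: 1 na L, 2 ga: H, 3 di:p H, 4 li L, 5 di: H, 6 pi: H, 7 dut L, 8 tu L.
Parse right to left (heavy = foot alone; LL = one foot; stranded L unfooted): na (ˈga:) (ˈdi:p) li (ˈdi:) (ˈpi:) (dut.ˈtu).
Foot heads: 2, 3, 5, 6, 8.
Primary stress on the leftmost head = syllable 2.
Secondary stress on 3, 5, 6, 8: na.ˈga:.ˌdi:p.li.ˌdi:.ˌpi:.dut.ˌtu.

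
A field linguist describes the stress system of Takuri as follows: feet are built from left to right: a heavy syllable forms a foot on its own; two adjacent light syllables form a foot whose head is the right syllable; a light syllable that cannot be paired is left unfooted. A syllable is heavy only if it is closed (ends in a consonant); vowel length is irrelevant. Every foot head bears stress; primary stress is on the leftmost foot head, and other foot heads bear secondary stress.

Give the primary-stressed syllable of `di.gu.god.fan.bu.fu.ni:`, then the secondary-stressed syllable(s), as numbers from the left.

primary 2, secondary 3, 4, 6

Weights: 1 di L, 2 gu L, 3 god H, 4 fan H, 5 bu L, 6 fu L, 7 ni: L.
Parse left to right (heavy = foot alone; LL = one foot; stranded L unfooted): (di.ˈgu) (ˈgod) (ˈfan) (bu.ˈfu) ni:.
Foot heads: 2, 3, 4, 6.
Primary stress on the leftmost head = syllable 2.
Secondary stress on 3, 4, 6: di.ˈgu.ˌgod.ˌfan.bu.ˌfu.ni:.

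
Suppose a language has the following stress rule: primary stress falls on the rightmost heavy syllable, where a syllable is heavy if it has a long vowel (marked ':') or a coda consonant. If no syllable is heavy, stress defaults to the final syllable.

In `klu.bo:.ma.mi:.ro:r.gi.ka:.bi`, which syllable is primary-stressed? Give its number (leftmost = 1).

Weights: 1 klu L, 2 bo: H, 3 ma L, 4 mi: H, 5 ro:r H, 6 gi L, 7 ka: H, 8 bi L.
Heavy syllables in the domain: 2, 4, 5, 7. The rightmost is syllable 7 (ka:).
Primary stress: syllable 7 → klu.bo:.ma.mi:.ro:r.gi.ˈka:.bi.

7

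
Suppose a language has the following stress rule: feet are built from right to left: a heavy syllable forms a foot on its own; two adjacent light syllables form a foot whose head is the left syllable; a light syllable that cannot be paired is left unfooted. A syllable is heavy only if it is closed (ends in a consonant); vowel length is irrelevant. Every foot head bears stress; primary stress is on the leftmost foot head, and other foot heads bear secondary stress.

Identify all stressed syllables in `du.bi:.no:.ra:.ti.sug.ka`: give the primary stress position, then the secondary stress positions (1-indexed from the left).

Weights: 1 du L, 2 bi: L, 3 no: L, 4 ra: L, 5 ti L, 6 sug H, 7 ka L.
Parse right to left (heavy = foot alone; LL = one foot; stranded L unfooted): du (ˈbi:.no:) (ˈra:.ti) (ˈsug) ka.
Foot heads: 2, 4, 6.
Primary stress on the leftmost head = syllable 2.
Secondary stress on 4, 6: du.ˈbi:.no:.ˌra:.ti.ˌsug.ka.

primary 2, secondary 4, 6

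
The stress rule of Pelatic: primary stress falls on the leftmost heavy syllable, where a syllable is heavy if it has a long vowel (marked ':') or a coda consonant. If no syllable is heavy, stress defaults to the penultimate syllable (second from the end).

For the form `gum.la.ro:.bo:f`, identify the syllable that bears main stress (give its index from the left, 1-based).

Weights: 1 gum H, 2 la L, 3 ro: H, 4 bo:f H.
Heavy syllables in the domain: 1, 3, 4. The leftmost is syllable 1 (gum).
Primary stress: syllable 1 → ˈgum.la.ro:.bo:f.

1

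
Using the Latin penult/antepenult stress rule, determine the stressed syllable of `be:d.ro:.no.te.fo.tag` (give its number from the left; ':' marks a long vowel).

4

Classical Latin: stress the penult if heavy (long vowel or closed), else the antepenult.
Weights: 4 te L, 5 fo L, 6 tag H.
The penult (syllable 5, fo) is light, so stress falls on the antepenult (syllable 4, te).
Stress on syllable 4: be:d.ro:.no.ˈte.fo.tag.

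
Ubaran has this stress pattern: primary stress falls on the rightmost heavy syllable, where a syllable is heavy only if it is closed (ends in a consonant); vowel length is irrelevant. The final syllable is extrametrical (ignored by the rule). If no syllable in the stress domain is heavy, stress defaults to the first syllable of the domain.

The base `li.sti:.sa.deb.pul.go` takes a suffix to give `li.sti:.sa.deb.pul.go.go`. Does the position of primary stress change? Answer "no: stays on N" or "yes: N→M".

Base `li.sti:.sa.deb.pul.go` (6 syllables):
  The final syllable (6, go) is extrametrical; the stress domain is syllables 1–5.
  Weights: 1 li L, 2 sti: L, 3 sa L, 4 deb H, 5 pul H.
  Heavy syllables in the domain: 4, 5. The rightmost is syllable 5 (pul).
  → primary stress on syllable 5.
Suffixed `li.sti:.sa.deb.pul.go.go` (7 syllables):
  The final syllable (7, go) is extrametrical; the stress domain is syllables 1–6.
  Weights: 1 li L, 2 sti: L, 3 sa L, 4 deb H, 5 pul H, 6 go L.
  Heavy syllables in the domain: 4, 5. The rightmost is syllable 5 (pul).
  → primary stress on syllable 5.

no: stays on 5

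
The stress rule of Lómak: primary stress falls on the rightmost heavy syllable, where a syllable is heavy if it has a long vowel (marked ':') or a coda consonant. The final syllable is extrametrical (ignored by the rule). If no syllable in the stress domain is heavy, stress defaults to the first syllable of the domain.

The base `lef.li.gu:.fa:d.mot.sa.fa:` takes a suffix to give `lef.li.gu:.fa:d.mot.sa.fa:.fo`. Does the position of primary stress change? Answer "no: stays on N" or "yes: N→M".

yes: 5→7

Base `lef.li.gu:.fa:d.mot.sa.fa:` (7 syllables):
  The final syllable (7, fa:) is extrametrical; the stress domain is syllables 1–6.
  Weights: 1 lef H, 2 li L, 3 gu: H, 4 fa:d H, 5 mot H, 6 sa L.
  Heavy syllables in the domain: 1, 3, 4, 5. The rightmost is syllable 5 (mot).
  → primary stress on syllable 5.
Suffixed `lef.li.gu:.fa:d.mot.sa.fa:.fo` (8 syllables):
  The final syllable (8, fo) is extrametrical; the stress domain is syllables 1–7.
  Weights: 1 lef H, 2 li L, 3 gu: H, 4 fa:d H, 5 mot H, 6 sa L, 7 fa: H.
  Heavy syllables in the domain: 1, 3, 4, 5, 7. The rightmost is syllable 7 (fa:).
  → primary stress on syllable 7.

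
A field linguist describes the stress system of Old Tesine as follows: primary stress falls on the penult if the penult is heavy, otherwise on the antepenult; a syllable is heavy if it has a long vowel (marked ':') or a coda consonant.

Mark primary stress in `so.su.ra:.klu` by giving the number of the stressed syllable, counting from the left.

3

Weights: 2 su L, 3 ra: H, 4 klu L.
The penult (syllable 3, ra:) is heavy, so it takes stress.
Primary stress: syllable 3 → so.su.ˈra:.klu.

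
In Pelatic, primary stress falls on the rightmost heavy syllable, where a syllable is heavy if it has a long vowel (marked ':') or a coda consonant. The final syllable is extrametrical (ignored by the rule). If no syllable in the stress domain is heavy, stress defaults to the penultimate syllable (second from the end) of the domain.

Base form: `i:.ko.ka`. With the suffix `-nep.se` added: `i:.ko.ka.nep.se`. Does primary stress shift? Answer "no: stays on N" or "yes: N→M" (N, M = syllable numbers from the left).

Base `i:.ko.ka` (3 syllables):
  The final syllable (3, ka) is extrametrical; the stress domain is syllables 1–2.
  Weights: 1 i: H, 2 ko L.
  Heavy syllables in the domain: 1. The rightmost is syllable 1 (i:).
  → primary stress on syllable 1.
Suffixed `i:.ko.ka.nep.se` (5 syllables):
  The final syllable (5, se) is extrametrical; the stress domain is syllables 1–4.
  Weights: 1 i: H, 2 ko L, 3 ka L, 4 nep H.
  Heavy syllables in the domain: 1, 4. The rightmost is syllable 4 (nep).
  → primary stress on syllable 4.

yes: 1→4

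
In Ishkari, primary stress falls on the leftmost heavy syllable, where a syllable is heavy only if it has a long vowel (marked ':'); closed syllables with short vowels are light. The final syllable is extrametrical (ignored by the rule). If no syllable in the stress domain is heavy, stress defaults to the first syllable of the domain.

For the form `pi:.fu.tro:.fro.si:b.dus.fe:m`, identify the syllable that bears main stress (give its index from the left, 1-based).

1

The final syllable (7, fe:m) is extrametrical; the stress domain is syllables 1–6.
Weights: 1 pi: H, 2 fu L, 3 tro: H, 4 fro L, 5 si:b H, 6 dus L.
Heavy syllables in the domain: 1, 3, 5. The leftmost is syllable 1 (pi:).
Primary stress: syllable 1 → ˈpi:.fu.tro:.fro.si:b.dus.fe:m.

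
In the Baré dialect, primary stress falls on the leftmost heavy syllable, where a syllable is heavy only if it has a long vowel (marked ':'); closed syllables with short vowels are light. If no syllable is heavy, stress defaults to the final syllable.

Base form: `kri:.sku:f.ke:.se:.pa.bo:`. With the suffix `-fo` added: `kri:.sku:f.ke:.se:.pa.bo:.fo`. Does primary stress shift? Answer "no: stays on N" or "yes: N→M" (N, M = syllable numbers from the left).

Base `kri:.sku:f.ke:.se:.pa.bo:` (6 syllables):
  Weights: 1 kri: H, 2 sku:f H, 3 ke: H, 4 se: H, 5 pa L, 6 bo: H.
  Heavy syllables in the domain: 1, 2, 3, 4, 6. The leftmost is syllable 1 (kri:).
  → primary stress on syllable 1.
Suffixed `kri:.sku:f.ke:.se:.pa.bo:.fo` (7 syllables):
  Weights: 1 kri: H, 2 sku:f H, 3 ke: H, 4 se: H, 5 pa L, 6 bo: H, 7 fo L.
  Heavy syllables in the domain: 1, 2, 3, 4, 6. The leftmost is syllable 1 (kri:).
  → primary stress on syllable 1.

no: stays on 1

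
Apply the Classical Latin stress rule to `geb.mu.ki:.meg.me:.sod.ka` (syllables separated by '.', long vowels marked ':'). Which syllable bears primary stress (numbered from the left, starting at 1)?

Classical Latin: stress the penult if heavy (long vowel or closed), else the antepenult.
Weights: 5 me: H, 6 sod H, 7 ka L.
The penult (syllable 6, sod) is heavy, so it takes stress.
Stress on syllable 6: geb.mu.ki:.meg.me:.ˈsod.ka.

6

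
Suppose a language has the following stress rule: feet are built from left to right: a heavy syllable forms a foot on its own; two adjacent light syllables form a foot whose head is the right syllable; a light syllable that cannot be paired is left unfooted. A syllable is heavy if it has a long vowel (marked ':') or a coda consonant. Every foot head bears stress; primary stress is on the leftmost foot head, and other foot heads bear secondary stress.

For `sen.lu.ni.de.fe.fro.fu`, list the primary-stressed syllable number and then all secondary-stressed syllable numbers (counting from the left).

Weights: 1 sen H, 2 lu L, 3 ni L, 4 de L, 5 fe L, 6 fro L, 7 fu L.
Parse left to right (heavy = foot alone; LL = one foot; stranded L unfooted): (ˈsen) (lu.ˈni) (de.ˈfe) (fro.ˈfu).
Foot heads: 1, 3, 5, 7.
Primary stress on the leftmost head = syllable 1.
Secondary stress on 3, 5, 7: ˈsen.lu.ˌni.de.ˌfe.fro.ˌfu.

primary 1, secondary 3, 5, 7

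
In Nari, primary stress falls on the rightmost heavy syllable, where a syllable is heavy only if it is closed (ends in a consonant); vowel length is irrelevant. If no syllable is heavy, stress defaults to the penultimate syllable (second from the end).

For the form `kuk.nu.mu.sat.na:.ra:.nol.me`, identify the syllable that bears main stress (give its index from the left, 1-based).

7

Weights: 1 kuk H, 2 nu L, 3 mu L, 4 sat H, 5 na: L, 6 ra: L, 7 nol H, 8 me L.
Heavy syllables in the domain: 1, 4, 7. The rightmost is syllable 7 (nol).
Primary stress: syllable 7 → kuk.nu.mu.sat.na:.ra:.ˈnol.me.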